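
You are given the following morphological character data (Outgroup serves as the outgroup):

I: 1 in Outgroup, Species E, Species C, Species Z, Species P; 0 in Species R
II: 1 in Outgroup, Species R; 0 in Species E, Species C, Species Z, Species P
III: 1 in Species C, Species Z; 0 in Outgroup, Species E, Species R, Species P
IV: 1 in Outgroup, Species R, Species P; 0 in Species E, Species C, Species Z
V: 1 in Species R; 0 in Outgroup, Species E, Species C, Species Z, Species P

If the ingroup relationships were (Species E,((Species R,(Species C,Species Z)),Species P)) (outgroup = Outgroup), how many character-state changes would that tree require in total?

7

Map each character onto (Species E,((Species R,(Species C,Species Z)),Species P)) (rooted by Outgroup) and count the minimum state changes it requires (Fitch parsimony):
I: 1; II: 2; III: 1; IV: 2; V: 1.
Total tree length = 7.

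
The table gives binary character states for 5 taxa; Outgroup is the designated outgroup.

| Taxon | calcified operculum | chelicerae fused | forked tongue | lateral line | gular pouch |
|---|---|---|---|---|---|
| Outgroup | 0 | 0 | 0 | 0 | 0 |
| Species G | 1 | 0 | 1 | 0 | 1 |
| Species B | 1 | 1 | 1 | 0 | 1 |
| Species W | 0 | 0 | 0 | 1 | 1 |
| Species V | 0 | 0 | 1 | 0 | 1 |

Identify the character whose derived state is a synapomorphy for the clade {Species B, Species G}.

calcified operculum

The outgroup has state '0' for every character, so '1' is the derived state throughout.
Only Species B and Species G show the derived state '1' for calcified operculum, supporting them as a clade.
chelicerae fused: derived state '1' in Species B only — an autapomorphy, so it tells us nothing about relationships among taxa.
Only Species B, Species G, and Species V show the derived state '1' for forked tongue, supporting them as a clade.
lateral line (derived state '1') is unique to Species W (autapomorphy; uninformative for grouping).
All ingroup taxa share the derived state '1' for gular pouch; it defines the ingroup but does not resolve relationships within it.
Most parsimonious ingroup topology: (((Species G,Species B),Species V),Species W).
The clade {Species B, Species G} is supported by calcified operculum: its derived state '1' occurs in exactly those taxa and in no other taxon (including the outgroup).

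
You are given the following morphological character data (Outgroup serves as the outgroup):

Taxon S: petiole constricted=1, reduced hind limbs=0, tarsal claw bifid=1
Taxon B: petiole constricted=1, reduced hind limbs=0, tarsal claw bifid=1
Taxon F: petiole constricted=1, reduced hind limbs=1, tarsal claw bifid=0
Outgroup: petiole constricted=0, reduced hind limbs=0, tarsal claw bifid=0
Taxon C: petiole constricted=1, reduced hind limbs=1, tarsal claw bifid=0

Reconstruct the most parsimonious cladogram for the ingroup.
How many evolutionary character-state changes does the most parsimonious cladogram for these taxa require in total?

The outgroup has state '0' for every character, so '1' is the derived state throughout.
petiole constricted (derived state '1') is shared by all ingroup taxa — unites the whole ingroup.
Only Taxon C and Taxon F show the derived state '1' for reduced hind limbs, supporting them as a clade.
tarsal claw bifid (derived state '1') is shared by Taxon B and Taxon S — a synapomorphy uniting that clade.
Most parsimonious ingroup topology: ((Taxon F,Taxon C),(Taxon B,Taxon S)).
Changes per character on this tree: petiole constricted: 1; reduced hind limbs: 1; tarsal claw bifid: 1.
Total = 3.

3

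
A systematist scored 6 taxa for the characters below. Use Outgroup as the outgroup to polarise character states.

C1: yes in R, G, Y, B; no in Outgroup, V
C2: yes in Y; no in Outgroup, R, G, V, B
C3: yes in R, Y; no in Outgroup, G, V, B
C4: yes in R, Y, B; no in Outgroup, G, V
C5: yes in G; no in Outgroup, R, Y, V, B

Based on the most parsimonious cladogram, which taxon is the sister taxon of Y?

The outgroup has state 'no' for every character, so 'yes' is the derived state throughout.
Only B, G, R, and Y show the derived state 'yes' for C1, supporting them as a clade.
C2: derived state 'yes' in Y only — an autapomorphy, so it tells us nothing about relationships among taxa.
Only R and Y show the derived state 'yes' for C3, supporting them as a clade.
Only B, R, and Y show the derived state 'yes' for C4, supporting them as a clade.
C5 (derived state 'yes') is unique to G (autapomorphy; uninformative for grouping).
Most parsimonious ingroup topology: ((((R,Y),B),G),V).
Y and R form a cherry on this tree, so they are sister taxa.

R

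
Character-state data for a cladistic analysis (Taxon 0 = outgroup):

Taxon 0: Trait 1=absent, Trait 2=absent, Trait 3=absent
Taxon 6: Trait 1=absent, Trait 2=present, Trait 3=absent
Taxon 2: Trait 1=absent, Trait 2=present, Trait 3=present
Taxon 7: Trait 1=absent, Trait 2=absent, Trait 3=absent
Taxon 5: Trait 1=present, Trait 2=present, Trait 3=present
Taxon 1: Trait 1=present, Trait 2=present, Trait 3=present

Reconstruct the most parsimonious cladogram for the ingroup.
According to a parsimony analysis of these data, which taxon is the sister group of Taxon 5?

The outgroup has state 'absent' for every character, so 'present' is the derived state throughout.
Trait 1: derived state 'present' in Taxon 1 and Taxon 5 only — synapomorphy for {Taxon 1, Taxon 5}.
Only Taxon 1, Taxon 2, Taxon 5, and Taxon 6 show the derived state 'present' for Trait 2, supporting them as a clade.
Only Taxon 1, Taxon 2, and Taxon 5 show the derived state 'present' for Trait 3, supporting them as a clade.
Most parsimonious ingroup topology: ((Taxon 6,(Taxon 2,(Taxon 5,Taxon 1))),Taxon 7).
Taxon 5 and Taxon 1 form a cherry on this tree, so they are sister taxa.

Taxon 1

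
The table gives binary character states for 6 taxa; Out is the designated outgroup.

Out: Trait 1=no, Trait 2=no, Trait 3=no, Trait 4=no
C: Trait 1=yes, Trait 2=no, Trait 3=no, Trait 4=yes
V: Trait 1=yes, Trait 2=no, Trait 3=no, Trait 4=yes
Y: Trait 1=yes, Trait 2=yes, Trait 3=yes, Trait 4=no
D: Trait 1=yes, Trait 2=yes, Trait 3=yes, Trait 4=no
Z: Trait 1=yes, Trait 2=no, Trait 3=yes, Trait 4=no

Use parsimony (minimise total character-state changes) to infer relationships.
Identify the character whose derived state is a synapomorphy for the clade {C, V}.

The outgroup has state 'no' for every character, so 'yes' is the derived state throughout.
All ingroup taxa share the derived state 'yes' for Trait 1; it defines the ingroup but does not resolve relationships within it.
Only D and Y show the derived state 'yes' for Trait 2, supporting them as a clade.
Only D, Y, and Z show the derived state 'yes' for Trait 3, supporting them as a clade.
Trait 4 (derived state 'yes') is shared by C and V — a synapomorphy uniting that clade.
Most parsimonious ingroup topology: ((C,V),((Y,D),Z)).
The clade {C, V} is supported by Trait 4: its derived state 'yes' occurs in exactly those taxa and in no other taxon (including the outgroup).

Trait 4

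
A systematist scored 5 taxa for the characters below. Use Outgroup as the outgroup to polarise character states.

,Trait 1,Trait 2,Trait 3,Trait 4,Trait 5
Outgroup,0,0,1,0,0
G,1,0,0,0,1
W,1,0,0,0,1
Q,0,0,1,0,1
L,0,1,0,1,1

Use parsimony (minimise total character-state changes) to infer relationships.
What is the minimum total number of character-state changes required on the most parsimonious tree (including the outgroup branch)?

Character polarity is set by the outgroup: the derived state is whichever differs from the outgroup's state, so for Trait 3 the derived state is '0', and for the remaining characters it is '1'.
Trait 1 (derived state '1') is shared by G and W — a synapomorphy uniting that clade.
Trait 2 (derived state '1') is unique to L (autapomorphy; uninformative for grouping).
Only G, L, and W show the derived state '0' for Trait 3, supporting them as a clade.
Trait 4 (derived state '1') is unique to L (autapomorphy; uninformative for grouping).
Trait 5 (derived state '1') is shared by all ingroup taxa — unites the whole ingroup.
Most parsimonious ingroup topology: ((L,(G,W)),Q).
Changes per character on this tree: Trait 1: 1; Trait 2: 1; Trait 3: 1; Trait 4: 1; Trait 5: 1.
Total = 5.

5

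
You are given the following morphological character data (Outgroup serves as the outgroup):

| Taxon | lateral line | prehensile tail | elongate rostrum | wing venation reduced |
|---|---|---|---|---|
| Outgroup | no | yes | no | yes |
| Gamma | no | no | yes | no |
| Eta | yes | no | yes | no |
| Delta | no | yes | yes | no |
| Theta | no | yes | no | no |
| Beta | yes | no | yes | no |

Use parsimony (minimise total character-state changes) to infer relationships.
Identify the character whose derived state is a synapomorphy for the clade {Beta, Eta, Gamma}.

prehensile tail

Character polarity is set by the outgroup: the derived state is whichever differs from the outgroup's state, so for prehensile tail, wing venation reduced the derived state is 'no', and for the remaining characters it is 'yes'.
Only Beta and Eta show the derived state 'yes' for lateral line, supporting them as a clade.
prehensile tail: derived state 'no' in Beta, Eta, and Gamma only — synapomorphy for {Beta, Eta, Gamma}.
Only Beta, Delta, Eta, and Gamma show the derived state 'yes' for elongate rostrum, supporting them as a clade.
wing venation reduced (derived state 'no') is shared by all ingroup taxa — unites the whole ingroup.
Most parsimonious ingroup topology: (((Gamma,(Eta,Beta)),Delta),Theta).
The clade {Beta, Eta, Gamma} is supported by prehensile tail: its derived state 'no' occurs in exactly those taxa and in no other taxon (including the outgroup).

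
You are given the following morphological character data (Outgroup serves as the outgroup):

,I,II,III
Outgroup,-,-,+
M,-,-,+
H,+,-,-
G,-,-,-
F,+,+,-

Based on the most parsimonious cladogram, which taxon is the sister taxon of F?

Character polarity is set by the outgroup: the derived state is whichever differs from the outgroup's state, so for III the derived state is '-', and for the remaining characters it is '+'.
I: derived state '+' in F and H only — synapomorphy for {F, H}.
II (derived state '+') is unique to F (autapomorphy; uninformative for grouping).
III: derived state '-' in F, G, and H only — synapomorphy for {F, G, H}.
Most parsimonious ingroup topology: (M,((H,F),G)).
F and H form a cherry on this tree, so they are sister taxa.

H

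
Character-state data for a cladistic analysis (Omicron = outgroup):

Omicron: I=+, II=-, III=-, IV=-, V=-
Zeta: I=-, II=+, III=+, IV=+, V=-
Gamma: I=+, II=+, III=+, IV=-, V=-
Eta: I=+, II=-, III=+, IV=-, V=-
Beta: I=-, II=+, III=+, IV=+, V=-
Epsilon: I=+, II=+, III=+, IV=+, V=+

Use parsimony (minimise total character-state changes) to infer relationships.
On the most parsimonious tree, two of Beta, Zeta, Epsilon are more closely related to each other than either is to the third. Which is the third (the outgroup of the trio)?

Epsilon

Character polarity is set by the outgroup: the derived state is whichever differs from the outgroup's state, so for I the derived state is '-', and for the remaining characters it is '+'.
Only Beta and Zeta show the derived state '-' for I, supporting them as a clade.
II (derived state '+') is shared by Beta, Epsilon, Gamma, and Zeta — a synapomorphy uniting that clade.
All ingroup taxa share the derived state '+' for III; it defines the ingroup but does not resolve relationships within it.
Only Beta, Epsilon, and Zeta show the derived state '+' for IV, supporting them as a clade.
V: derived state '+' in Epsilon only — an autapomorphy, so it tells us nothing about relationships among taxa.
Most parsimonious ingroup topology: ((((Zeta,Beta),Epsilon),Gamma),Eta).
Beta and Zeta share a more recent common ancestor with each other than either does with Epsilon, so Epsilon is the least closely related of the three.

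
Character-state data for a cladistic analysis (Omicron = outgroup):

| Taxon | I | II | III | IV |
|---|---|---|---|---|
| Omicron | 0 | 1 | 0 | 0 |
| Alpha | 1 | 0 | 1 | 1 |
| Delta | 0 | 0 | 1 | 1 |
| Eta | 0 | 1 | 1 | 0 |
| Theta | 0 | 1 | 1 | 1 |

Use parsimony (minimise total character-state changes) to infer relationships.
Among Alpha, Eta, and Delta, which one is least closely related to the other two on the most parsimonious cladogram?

Eta

Character polarity is set by the outgroup: the derived state is whichever differs from the outgroup's state, so for II the derived state is '0', and for the remaining characters it is '1'.
I: derived state '1' in Alpha only — an autapomorphy, so it tells us nothing about relationships among taxa.
Only Alpha and Delta show the derived state '0' for II, supporting them as a clade.
All ingroup taxa share the derived state '1' for III; it defines the ingroup but does not resolve relationships within it.
Only Alpha, Delta, and Theta show the derived state '1' for IV, supporting them as a clade.
Most parsimonious ingroup topology: (((Alpha,Delta),Theta),Eta).
Alpha and Delta share a more recent common ancestor with each other than either does with Eta, so Eta is the least closely related of the three.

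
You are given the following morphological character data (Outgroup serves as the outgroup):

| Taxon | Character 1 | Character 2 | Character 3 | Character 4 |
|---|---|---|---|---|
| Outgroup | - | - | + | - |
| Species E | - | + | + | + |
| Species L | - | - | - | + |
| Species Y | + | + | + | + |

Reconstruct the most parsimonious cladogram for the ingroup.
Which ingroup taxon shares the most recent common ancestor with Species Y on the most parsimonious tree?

Species E

Character polarity is set by the outgroup: the derived state is whichever differs from the outgroup's state, so for Character 3 the derived state is '-', and for the remaining characters it is '+'.
Character 1 (derived state '+') is unique to Species Y (autapomorphy; uninformative for grouping).
Character 2: derived state '+' in Species E and Species Y only — synapomorphy for {Species E, Species Y}.
Character 3: derived state '-' in Species L only — an autapomorphy, so it tells us nothing about relationships among taxa.
All ingroup taxa share the derived state '+' for Character 4; it defines the ingroup but does not resolve relationships within it.
Most parsimonious ingroup topology: ((Species E,Species Y),Species L).
Species Y and Species E form a cherry on this tree, so they are sister taxa.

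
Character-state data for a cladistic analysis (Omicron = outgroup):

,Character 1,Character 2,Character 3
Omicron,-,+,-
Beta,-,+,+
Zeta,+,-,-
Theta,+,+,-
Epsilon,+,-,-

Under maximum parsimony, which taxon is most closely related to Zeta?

Character polarity is set by the outgroup: the derived state is whichever differs from the outgroup's state, so for Character 2 the derived state is '-', and for the remaining characters it is '+'.
Character 1: derived state '+' in Epsilon, Theta, and Zeta only — synapomorphy for {Epsilon, Theta, Zeta}.
Character 2: derived state '-' in Epsilon and Zeta only — synapomorphy for {Epsilon, Zeta}.
Character 3: derived state '+' in Beta only — an autapomorphy, so it tells us nothing about relationships among taxa.
Most parsimonious ingroup topology: (Beta,((Zeta,Epsilon),Theta)).
Zeta and Epsilon form a cherry on this tree, so they are sister taxa.

Epsilon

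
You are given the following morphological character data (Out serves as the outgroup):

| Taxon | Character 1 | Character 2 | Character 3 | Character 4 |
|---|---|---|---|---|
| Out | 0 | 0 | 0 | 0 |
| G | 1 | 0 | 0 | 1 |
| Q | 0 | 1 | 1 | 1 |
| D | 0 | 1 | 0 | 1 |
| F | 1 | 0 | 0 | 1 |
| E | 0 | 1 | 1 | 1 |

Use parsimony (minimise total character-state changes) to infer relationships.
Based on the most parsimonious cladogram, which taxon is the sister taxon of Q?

E

The outgroup has state '0' for every character, so '1' is the derived state throughout.
Character 1: derived state '1' in F and G only — synapomorphy for {F, G}.
Character 2: derived state '1' in D, E, and Q only — synapomorphy for {D, E, Q}.
Character 3: derived state '1' in E and Q only — synapomorphy for {E, Q}.
Character 4 (derived state '1') is shared by all ingroup taxa — unites the whole ingroup.
Most parsimonious ingroup topology: ((G,F),((Q,E),D)).
Q and E form a cherry on this tree, so they are sister taxa.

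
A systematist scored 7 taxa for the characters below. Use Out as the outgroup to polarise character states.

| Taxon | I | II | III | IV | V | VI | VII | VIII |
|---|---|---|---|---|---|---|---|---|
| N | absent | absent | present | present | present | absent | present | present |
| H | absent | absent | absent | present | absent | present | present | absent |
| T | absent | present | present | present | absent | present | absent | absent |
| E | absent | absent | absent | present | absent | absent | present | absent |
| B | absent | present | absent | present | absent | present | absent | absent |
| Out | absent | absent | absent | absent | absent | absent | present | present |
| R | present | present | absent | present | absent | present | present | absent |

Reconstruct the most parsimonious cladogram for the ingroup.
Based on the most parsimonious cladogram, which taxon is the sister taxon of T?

B

Character polarity is set by the outgroup: the derived state is whichever differs from the outgroup's state, so for VII, VIII the derived state is 'absent', and for the remaining characters it is 'present'.
I: derived state 'present' in R only — an autapomorphy, so it tells us nothing about relationships among taxa.
Only B, R, and T show the derived state 'present' for II, supporting them as a clade.
III (state 'present') occurs in N and T but conflicts with the nesting implied by the other characters — most parsimoniously interpreted as homoplasy.
All ingroup taxa share the derived state 'present' for IV; it defines the ingroup but does not resolve relationships within it.
V: derived state 'present' in N only — an autapomorphy, so it tells us nothing about relationships among taxa.
Only B, H, R, and T show the derived state 'present' for VI, supporting them as a clade.
Only B and T show the derived state 'absent' for VII, supporting them as a clade.
VIII (derived state 'absent') is shared by B, E, H, R, and T — a synapomorphy uniting that clade.
Most parsimonious ingroup topology: ((E,(((B,T),R),H)),N).
T and B form a cherry on this tree, so they are sister taxa.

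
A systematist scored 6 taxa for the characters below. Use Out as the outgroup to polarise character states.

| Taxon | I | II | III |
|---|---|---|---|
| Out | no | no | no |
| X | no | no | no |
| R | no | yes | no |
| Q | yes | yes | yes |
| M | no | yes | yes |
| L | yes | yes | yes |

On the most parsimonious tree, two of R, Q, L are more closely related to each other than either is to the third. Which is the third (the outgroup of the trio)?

The outgroup has state 'no' for every character, so 'yes' is the derived state throughout.
Only L and Q show the derived state 'yes' for I, supporting them as a clade.
II: derived state 'yes' in L, M, Q, and R only — synapomorphy for {L, M, Q, R}.
III (derived state 'yes') is shared by L, M, and Q — a synapomorphy uniting that clade.
Most parsimonious ingroup topology: (X,(R,((Q,L),M))).
Q and L share a more recent common ancestor with each other than either does with R, so R is the least closely related of the three.

R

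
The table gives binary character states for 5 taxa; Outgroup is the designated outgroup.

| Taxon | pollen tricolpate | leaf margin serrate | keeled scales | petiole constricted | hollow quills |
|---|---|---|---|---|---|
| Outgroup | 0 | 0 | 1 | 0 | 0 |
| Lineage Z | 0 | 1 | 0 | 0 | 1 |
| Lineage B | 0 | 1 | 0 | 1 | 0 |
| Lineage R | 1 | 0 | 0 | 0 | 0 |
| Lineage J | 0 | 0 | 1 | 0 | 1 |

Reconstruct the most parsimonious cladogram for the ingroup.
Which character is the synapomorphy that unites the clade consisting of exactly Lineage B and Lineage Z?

Character polarity is set by the outgroup: the derived state is whichever differs from the outgroup's state, so for keeled scales the derived state is '0', and for the remaining characters it is '1'.
pollen tricolpate: derived state '1' in Lineage R only — an autapomorphy, so it tells us nothing about relationships among taxa.
Only Lineage B and Lineage Z show the derived state '1' for leaf margin serrate, supporting them as a clade.
Only Lineage B, Lineage R, and Lineage Z show the derived state '0' for keeled scales, supporting them as a clade.
petiole constricted (derived state '1') is unique to Lineage B (autapomorphy; uninformative for grouping).
hollow quills groups Lineage J and Lineage Z, which is incompatible with the clades supported by the remaining characters; treating it as convergent (homoplasy) costs fewer steps than any alternative tree.
Most parsimonious ingroup topology: (((Lineage Z,Lineage B),Lineage R),Lineage J).
The clade {Lineage B, Lineage Z} is supported by leaf margin serrate: its derived state '1' occurs in exactly those taxa and in no other taxon (including the outgroup).

leaf margin serrate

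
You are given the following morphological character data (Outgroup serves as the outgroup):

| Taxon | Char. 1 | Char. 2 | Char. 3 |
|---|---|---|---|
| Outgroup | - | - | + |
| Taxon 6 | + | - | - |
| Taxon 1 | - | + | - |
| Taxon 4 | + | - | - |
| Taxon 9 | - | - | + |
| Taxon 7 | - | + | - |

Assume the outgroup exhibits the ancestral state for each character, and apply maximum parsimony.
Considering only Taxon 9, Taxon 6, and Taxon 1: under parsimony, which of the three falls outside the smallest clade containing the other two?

Taxon 9

Character polarity is set by the outgroup: the derived state is whichever differs from the outgroup's state, so for Char. 3 the derived state is '-', and for the remaining characters it is '+'.
Only Taxon 4 and Taxon 6 show the derived state '+' for Char. 1, supporting them as a clade.
Only Taxon 1 and Taxon 7 show the derived state '+' for Char. 2, supporting them as a clade.
Char. 3 (derived state '-') is shared by Taxon 1, Taxon 4, Taxon 6, and Taxon 7 — a synapomorphy uniting that clade.
Most parsimonious ingroup topology: (((Taxon 6,Taxon 4),(Taxon 1,Taxon 7)),Taxon 9).
Taxon 6 and Taxon 1 share a more recent common ancestor with each other than either does with Taxon 9, so Taxon 9 is the least closely related of the three.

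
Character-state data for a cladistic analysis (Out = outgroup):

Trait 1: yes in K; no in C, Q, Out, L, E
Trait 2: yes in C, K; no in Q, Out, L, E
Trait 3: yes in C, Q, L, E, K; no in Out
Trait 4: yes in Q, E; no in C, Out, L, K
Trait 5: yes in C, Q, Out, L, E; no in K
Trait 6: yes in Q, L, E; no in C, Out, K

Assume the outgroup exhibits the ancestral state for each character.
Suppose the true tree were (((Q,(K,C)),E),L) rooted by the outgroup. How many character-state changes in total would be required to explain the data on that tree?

8

Map each character onto (((Q,(K,C)),E),L) (rooted by Out) and count the minimum state changes it requires (Fitch parsimony):
Trait 1: 1; Trait 2: 1; Trait 3: 1; Trait 4: 2; Trait 5: 1; Trait 6: 2.
Total tree length = 8.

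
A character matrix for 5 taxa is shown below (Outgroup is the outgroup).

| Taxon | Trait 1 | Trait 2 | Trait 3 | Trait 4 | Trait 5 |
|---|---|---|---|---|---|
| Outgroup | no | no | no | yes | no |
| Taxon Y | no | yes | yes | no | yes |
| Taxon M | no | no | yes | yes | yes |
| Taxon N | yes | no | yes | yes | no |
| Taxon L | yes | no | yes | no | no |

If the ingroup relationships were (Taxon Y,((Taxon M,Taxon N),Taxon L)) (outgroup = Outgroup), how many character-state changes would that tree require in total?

Map each character onto (Taxon Y,((Taxon M,Taxon N),Taxon L)) (rooted by Outgroup) and count the minimum state changes it requires (Fitch parsimony):
Trait 1: 2; Trait 2: 1; Trait 3: 1; Trait 4: 2; Trait 5: 2.
Total tree length = 8.

8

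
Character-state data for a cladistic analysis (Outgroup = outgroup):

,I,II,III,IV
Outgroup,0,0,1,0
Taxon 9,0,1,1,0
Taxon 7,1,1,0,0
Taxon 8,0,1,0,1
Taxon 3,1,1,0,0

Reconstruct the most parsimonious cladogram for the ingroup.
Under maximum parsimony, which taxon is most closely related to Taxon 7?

Character polarity is set by the outgroup: the derived state is whichever differs from the outgroup's state, so for III the derived state is '0', and for the remaining characters it is '1'.
Only Taxon 3 and Taxon 7 show the derived state '1' for I, supporting them as a clade.
II (derived state '1') is shared by all ingroup taxa — unites the whole ingroup.
III: derived state '0' in Taxon 3, Taxon 7, and Taxon 8 only — synapomorphy for {Taxon 3, Taxon 7, Taxon 8}.
IV (derived state '1') is unique to Taxon 8 (autapomorphy; uninformative for grouping).
Most parsimonious ingroup topology: (Taxon 9,((Taxon 7,Taxon 3),Taxon 8)).
Taxon 7 and Taxon 3 form a cherry on this tree, so they are sister taxa.

Taxon 3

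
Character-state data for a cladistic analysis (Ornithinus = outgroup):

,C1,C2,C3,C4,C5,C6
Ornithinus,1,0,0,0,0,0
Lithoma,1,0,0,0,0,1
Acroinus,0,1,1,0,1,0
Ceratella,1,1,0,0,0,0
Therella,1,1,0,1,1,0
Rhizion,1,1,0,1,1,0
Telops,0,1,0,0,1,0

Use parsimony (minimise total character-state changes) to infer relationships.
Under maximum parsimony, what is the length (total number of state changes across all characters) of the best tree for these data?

Character polarity is set by the outgroup: the derived state is whichever differs from the outgroup's state, so for C1 the derived state is '0', and for the remaining characters it is '1'.
Only Acroinus and Telops show the derived state '0' for C1, supporting them as a clade.
Only Acroinus, Ceratella, Rhizion, Telops, and Therella show the derived state '1' for C2, supporting them as a clade.
C3: derived state '1' in Acroinus only — an autapomorphy, so it tells us nothing about relationships among taxa.
C4 (derived state '1') is shared by Rhizion and Therella — a synapomorphy uniting that clade.
C5: derived state '1' in Acroinus, Rhizion, Telops, and Therella only — synapomorphy for {Acroinus, Rhizion, Telops, Therella}.
C6: derived state '1' in Lithoma only — an autapomorphy, so it tells us nothing about relationships among taxa.
Most parsimonious ingroup topology: (Lithoma,(((Acroinus,Telops),(Therella,Rhizion)),Ceratella)).
Changes per character on this tree: C1: 1; C2: 1; C3: 1; C4: 1; C5: 1; C6: 1.
Total = 6.

6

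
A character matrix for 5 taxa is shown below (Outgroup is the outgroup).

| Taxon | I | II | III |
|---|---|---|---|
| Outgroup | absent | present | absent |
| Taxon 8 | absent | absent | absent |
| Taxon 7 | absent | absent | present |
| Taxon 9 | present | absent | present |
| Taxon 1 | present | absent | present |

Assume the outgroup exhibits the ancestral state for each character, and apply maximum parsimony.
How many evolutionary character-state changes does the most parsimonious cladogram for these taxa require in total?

Character polarity is set by the outgroup: the derived state is whichever differs from the outgroup's state, so for II the derived state is 'absent', and for the remaining characters it is 'present'.
I (derived state 'present') is shared by Taxon 1 and Taxon 9 — a synapomorphy uniting that clade.
All ingroup taxa share the derived state 'absent' for II; it defines the ingroup but does not resolve relationships within it.
III (derived state 'present') is shared by Taxon 1, Taxon 7, and Taxon 9 — a synapomorphy uniting that clade.
Most parsimonious ingroup topology: (Taxon 8,(Taxon 7,(Taxon 9,Taxon 1))).
Changes per character on this tree: I: 1; II: 1; III: 1.
Total = 3.

3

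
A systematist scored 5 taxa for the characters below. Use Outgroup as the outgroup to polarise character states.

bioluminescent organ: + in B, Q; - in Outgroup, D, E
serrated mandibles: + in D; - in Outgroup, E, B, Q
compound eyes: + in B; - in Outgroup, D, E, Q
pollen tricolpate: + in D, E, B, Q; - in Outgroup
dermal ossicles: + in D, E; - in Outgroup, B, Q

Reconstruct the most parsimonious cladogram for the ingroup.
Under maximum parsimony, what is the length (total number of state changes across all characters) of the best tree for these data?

The outgroup has state '-' for every character, so '+' is the derived state throughout.
bioluminescent organ (derived state '+') is shared by B and Q — a synapomorphy uniting that clade.
serrated mandibles (derived state '+') is unique to D (autapomorphy; uninformative for grouping).
compound eyes (derived state '+') is unique to B (autapomorphy; uninformative for grouping).
All ingroup taxa share the derived state '+' for pollen tricolpate; it defines the ingroup but does not resolve relationships within it.
Only D and E show the derived state '+' for dermal ossicles, supporting them as a clade.
Most parsimonious ingroup topology: ((D,E),(B,Q)).
Changes per character on this tree: bioluminescent organ: 1; serrated mandibles: 1; compound eyes: 1; pollen tricolpate: 1; dermal ossicles: 1.
Total = 5.

5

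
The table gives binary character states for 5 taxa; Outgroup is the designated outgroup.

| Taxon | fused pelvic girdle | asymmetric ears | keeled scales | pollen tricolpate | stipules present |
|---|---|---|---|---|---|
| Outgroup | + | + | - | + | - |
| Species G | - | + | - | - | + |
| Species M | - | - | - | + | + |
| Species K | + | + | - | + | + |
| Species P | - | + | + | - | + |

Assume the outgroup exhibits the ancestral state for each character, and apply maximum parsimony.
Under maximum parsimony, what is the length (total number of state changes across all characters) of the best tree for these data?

Character polarity is set by the outgroup: the derived state is whichever differs from the outgroup's state, so for fused pelvic girdle, asymmetric ears, pollen tricolpate the derived state is '-', and for the remaining characters it is '+'.
fused pelvic girdle: derived state '-' in Species G, Species M, and Species P only — synapomorphy for {Species G, Species M, Species P}.
asymmetric ears: derived state '-' in Species M only — an autapomorphy, so it tells us nothing about relationships among taxa.
keeled scales: derived state '+' in Species P only — an autapomorphy, so it tells us nothing about relationships among taxa.
pollen tricolpate: derived state '-' in Species G and Species P only — synapomorphy for {Species G, Species P}.
All ingroup taxa share the derived state '+' for stipules present; it defines the ingroup but does not resolve relationships within it.
Most parsimonious ingroup topology: (((Species G,Species P),Species M),Species K).
Changes per character on this tree: fused pelvic girdle: 1; asymmetric ears: 1; keeled scales: 1; pollen tricolpate: 1; stipules present: 1.
Total = 5.

5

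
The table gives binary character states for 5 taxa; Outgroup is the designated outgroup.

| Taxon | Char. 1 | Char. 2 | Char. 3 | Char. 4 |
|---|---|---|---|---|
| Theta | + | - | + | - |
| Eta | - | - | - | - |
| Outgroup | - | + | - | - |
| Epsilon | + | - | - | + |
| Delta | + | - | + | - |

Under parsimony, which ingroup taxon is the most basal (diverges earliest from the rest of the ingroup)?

Eta

Character polarity is set by the outgroup: the derived state is whichever differs from the outgroup's state, so for Char. 2 the derived state is '-', and for the remaining characters it is '+'.
Char. 1 (derived state '+') is shared by Delta, Epsilon, and Theta — a synapomorphy uniting that clade.
Char. 2 (derived state '-') is shared by all ingroup taxa — unites the whole ingroup.
Only Delta and Theta show the derived state '+' for Char. 3, supporting them as a clade.
Char. 4 (derived state '+') is unique to Epsilon (autapomorphy; uninformative for grouping).
Most parsimonious ingroup topology: (Eta,((Delta,Theta),Epsilon)).
Eta is sister to the clade containing all other ingroup taxa, so it is the earliest-diverging (most basal) ingroup lineage.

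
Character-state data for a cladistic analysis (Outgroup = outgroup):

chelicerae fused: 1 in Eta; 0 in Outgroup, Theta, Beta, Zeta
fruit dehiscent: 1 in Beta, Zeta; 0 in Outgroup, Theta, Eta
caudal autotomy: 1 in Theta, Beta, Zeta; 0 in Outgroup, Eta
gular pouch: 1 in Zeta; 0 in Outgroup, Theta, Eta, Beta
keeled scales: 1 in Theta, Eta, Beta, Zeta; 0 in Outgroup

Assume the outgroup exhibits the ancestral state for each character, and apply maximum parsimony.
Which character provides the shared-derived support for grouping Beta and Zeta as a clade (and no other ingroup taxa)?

The outgroup has state '0' for every character, so '1' is the derived state throughout.
chelicerae fused (derived state '1') is unique to Eta (autapomorphy; uninformative for grouping).
fruit dehiscent (derived state '1') is shared by Beta and Zeta — a synapomorphy uniting that clade.
caudal autotomy: derived state '1' in Beta, Theta, and Zeta only — synapomorphy for {Beta, Theta, Zeta}.
gular pouch: derived state '1' in Zeta only — an autapomorphy, so it tells us nothing about relationships among taxa.
keeled scales (derived state '1') is shared by all ingroup taxa — unites the whole ingroup.
Most parsimonious ingroup topology: ((Theta,(Beta,Zeta)),Eta).
The clade {Beta, Zeta} is supported by fruit dehiscent: its derived state '1' occurs in exactly those taxa and in no other taxon (including the outgroup).

fruit dehiscent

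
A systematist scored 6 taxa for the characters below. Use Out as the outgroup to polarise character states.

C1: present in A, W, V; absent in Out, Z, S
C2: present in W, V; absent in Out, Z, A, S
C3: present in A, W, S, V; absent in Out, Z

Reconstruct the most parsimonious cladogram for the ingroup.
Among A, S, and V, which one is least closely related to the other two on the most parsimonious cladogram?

S

The outgroup has state 'absent' for every character, so 'present' is the derived state throughout.
Only A, V, and W show the derived state 'present' for C1, supporting them as a clade.
C2 (derived state 'present') is shared by V and W — a synapomorphy uniting that clade.
C3 (derived state 'present') is shared by A, S, V, and W — a synapomorphy uniting that clade.
Most parsimonious ingroup topology: (Z,((A,(W,V)),S)).
V and A share a more recent common ancestor with each other than either does with S, so S is the least closely related of the three.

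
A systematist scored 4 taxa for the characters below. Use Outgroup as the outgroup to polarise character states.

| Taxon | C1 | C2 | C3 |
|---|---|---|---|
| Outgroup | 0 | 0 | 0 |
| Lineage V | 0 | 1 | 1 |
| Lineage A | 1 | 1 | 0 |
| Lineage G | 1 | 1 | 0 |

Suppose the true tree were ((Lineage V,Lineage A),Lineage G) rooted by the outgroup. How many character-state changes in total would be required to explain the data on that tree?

Map each character onto ((Lineage V,Lineage A),Lineage G) (rooted by Outgroup) and count the minimum state changes it requires (Fitch parsimony):
C1: 2; C2: 1; C3: 1.
Total tree length = 4.

4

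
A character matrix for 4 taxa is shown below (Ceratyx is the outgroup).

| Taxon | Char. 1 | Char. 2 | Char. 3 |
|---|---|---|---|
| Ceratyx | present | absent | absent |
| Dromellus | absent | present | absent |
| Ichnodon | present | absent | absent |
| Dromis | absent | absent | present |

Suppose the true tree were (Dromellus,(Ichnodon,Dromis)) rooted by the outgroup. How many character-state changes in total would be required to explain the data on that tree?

Map each character onto (Dromellus,(Ichnodon,Dromis)) (rooted by Ceratyx) and count the minimum state changes it requires (Fitch parsimony):
Char. 1: 2; Char. 2: 1; Char. 3: 1.
Total tree length = 4.

4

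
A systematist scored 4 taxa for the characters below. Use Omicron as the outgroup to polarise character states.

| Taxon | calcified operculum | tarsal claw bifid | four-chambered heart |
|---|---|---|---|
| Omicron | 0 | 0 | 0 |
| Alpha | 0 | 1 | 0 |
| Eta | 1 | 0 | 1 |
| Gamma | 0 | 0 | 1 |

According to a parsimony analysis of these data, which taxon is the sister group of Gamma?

Eta

The outgroup has state '0' for every character, so '1' is the derived state throughout.
calcified operculum (derived state '1') is unique to Eta (autapomorphy; uninformative for grouping).
tarsal claw bifid (derived state '1') is unique to Alpha (autapomorphy; uninformative for grouping).
four-chambered heart (derived state '1') is shared by Eta and Gamma — a synapomorphy uniting that clade.
Most parsimonious ingroup topology: (Alpha,(Eta,Gamma)).
Gamma and Eta form a cherry on this tree, so they are sister taxa.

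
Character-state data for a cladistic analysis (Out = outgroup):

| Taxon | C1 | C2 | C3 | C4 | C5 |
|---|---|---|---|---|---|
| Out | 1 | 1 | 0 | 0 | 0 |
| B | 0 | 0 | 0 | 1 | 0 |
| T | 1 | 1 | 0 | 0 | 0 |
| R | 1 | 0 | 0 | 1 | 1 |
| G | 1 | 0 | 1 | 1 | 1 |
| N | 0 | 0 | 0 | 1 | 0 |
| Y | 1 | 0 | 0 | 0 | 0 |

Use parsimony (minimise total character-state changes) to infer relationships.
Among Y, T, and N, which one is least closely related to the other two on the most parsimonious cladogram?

Character polarity is set by the outgroup: the derived state is whichever differs from the outgroup's state, so for C1, C2 the derived state is '0', and for the remaining characters it is '1'.
C1: derived state '0' in B and N only — synapomorphy for {B, N}.
C2 (derived state '0') is shared by B, G, N, R, and Y — a synapomorphy uniting that clade.
C3: derived state '1' in G only — an autapomorphy, so it tells us nothing about relationships among taxa.
Only B, G, N, and R show the derived state '1' for C4, supporting them as a clade.
C5: derived state '1' in G and R only — synapomorphy for {G, R}.
Most parsimonious ingroup topology: (T,(((R,G),(B,N)),Y)).
N and Y share a more recent common ancestor with each other than either does with T, so T is the least closely related of the three.

T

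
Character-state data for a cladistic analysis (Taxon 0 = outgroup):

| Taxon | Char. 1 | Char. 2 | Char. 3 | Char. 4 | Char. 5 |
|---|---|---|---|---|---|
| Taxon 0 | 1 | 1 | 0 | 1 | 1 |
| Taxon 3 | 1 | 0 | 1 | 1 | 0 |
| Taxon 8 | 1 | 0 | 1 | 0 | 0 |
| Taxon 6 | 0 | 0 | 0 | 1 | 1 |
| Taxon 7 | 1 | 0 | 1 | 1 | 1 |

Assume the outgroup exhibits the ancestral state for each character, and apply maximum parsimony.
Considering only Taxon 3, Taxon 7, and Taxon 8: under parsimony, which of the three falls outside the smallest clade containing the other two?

Taxon 7

Character polarity is set by the outgroup: the derived state is whichever differs from the outgroup's state, so for Char. 1, Char. 2, Char. 4, Char. 5 the derived state is '0', and for the remaining characters it is '1'.
Char. 1: derived state '0' in Taxon 6 only — an autapomorphy, so it tells us nothing about relationships among taxa.
Char. 2 (derived state '0') is shared by all ingroup taxa — unites the whole ingroup.
Char. 3: derived state '1' in Taxon 3, Taxon 7, and Taxon 8 only — synapomorphy for {Taxon 3, Taxon 7, Taxon 8}.
Char. 4 (derived state '0') is unique to Taxon 8 (autapomorphy; uninformative for grouping).
Char. 5 (derived state '0') is shared by Taxon 3 and Taxon 8 — a synapomorphy uniting that clade.
Most parsimonious ingroup topology: (((Taxon 3,Taxon 8),Taxon 7),Taxon 6).
Taxon 8 and Taxon 3 share a more recent common ancestor with each other than either does with Taxon 7, so Taxon 7 is the least closely related of the three.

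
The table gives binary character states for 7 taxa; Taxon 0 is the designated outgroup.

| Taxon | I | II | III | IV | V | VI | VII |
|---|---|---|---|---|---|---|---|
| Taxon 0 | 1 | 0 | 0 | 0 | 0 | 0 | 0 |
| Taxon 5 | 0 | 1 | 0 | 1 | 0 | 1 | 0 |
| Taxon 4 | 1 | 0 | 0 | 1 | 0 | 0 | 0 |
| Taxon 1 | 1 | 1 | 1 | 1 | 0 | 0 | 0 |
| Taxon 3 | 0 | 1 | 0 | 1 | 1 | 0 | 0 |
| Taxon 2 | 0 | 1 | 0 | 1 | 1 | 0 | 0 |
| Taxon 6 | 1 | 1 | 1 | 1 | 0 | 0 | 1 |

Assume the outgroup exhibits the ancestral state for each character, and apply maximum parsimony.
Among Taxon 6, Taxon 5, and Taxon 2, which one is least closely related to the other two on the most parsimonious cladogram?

Character polarity is set by the outgroup: the derived state is whichever differs from the outgroup's state, so for I the derived state is '0', and for the remaining characters it is '1'.
Only Taxon 2, Taxon 3, and Taxon 5 show the derived state '0' for I, supporting them as a clade.
Only Taxon 1, Taxon 2, Taxon 3, Taxon 5, and Taxon 6 show the derived state '1' for II, supporting them as a clade.
III (derived state '1') is shared by Taxon 1 and Taxon 6 — a synapomorphy uniting that clade.
IV (derived state '1') is shared by all ingroup taxa — unites the whole ingroup.
V: derived state '1' in Taxon 2 and Taxon 3 only — synapomorphy for {Taxon 2, Taxon 3}.
VI (derived state '1') is unique to Taxon 5 (autapomorphy; uninformative for grouping).
VII (derived state '1') is unique to Taxon 6 (autapomorphy; uninformative for grouping).
Most parsimonious ingroup topology: (((Taxon 5,(Taxon 3,Taxon 2)),(Taxon 1,Taxon 6)),Taxon 4).
Taxon 2 and Taxon 5 share a more recent common ancestor with each other than either does with Taxon 6, so Taxon 6 is the least closely related of the three.

Taxon 6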